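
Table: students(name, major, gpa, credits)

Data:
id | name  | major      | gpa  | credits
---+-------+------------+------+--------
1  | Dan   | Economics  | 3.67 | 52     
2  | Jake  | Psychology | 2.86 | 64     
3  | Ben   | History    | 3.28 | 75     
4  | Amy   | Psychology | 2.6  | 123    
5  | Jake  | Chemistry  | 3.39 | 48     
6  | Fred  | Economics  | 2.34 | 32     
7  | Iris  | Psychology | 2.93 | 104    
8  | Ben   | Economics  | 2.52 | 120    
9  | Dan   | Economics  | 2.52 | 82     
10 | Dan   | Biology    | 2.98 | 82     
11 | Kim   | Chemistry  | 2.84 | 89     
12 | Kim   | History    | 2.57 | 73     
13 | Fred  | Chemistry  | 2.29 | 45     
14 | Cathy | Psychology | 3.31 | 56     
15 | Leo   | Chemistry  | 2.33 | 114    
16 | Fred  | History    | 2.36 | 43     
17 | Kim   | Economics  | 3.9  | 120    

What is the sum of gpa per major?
SELECT major, SUM(gpa) as result
FROM students
GROUP BY major

Result:
  Biology: 2.98
  Chemistry: 10.85
  Economics: 14.95
  History: 8.21
  Psychology: 11.70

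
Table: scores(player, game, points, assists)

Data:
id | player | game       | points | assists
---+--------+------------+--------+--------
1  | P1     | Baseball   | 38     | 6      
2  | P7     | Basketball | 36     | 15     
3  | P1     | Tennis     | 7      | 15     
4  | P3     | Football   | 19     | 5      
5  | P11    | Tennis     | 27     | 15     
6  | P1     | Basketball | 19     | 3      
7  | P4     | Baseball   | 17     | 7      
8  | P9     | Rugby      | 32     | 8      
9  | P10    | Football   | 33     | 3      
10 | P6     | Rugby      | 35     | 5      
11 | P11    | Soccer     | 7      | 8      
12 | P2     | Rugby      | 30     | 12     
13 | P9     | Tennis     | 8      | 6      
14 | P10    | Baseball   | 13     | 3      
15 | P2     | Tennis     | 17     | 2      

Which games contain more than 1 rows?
SELECT game, COUNT(*) as cnt
FROM scores
GROUP BY game
HAVING COUNT(*) > 1

Result:
  Baseball: 3
  Basketball: 2
  Football: 2
  Rugby: 3
  Tennis: 4

Note: HAVING filters groups after aggregation, WHERE filters rows before.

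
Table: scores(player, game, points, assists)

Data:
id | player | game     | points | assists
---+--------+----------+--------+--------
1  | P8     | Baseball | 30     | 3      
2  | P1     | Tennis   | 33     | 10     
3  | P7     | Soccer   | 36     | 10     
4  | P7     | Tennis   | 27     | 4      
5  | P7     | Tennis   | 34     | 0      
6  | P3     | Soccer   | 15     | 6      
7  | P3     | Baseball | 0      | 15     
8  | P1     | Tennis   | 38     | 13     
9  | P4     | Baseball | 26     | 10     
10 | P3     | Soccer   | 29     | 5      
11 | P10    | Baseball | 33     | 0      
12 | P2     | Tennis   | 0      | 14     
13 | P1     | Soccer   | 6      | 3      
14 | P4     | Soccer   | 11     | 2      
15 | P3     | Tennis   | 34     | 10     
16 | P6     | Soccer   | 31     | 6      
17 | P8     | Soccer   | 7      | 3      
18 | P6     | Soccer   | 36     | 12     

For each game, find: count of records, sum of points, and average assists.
SELECT game,
       COUNT(*) as cnt,
       SUM(points) as total_points,
       AVG(assists) as avg_assists
FROM scores
GROUP BY game

Result:
  Baseball: 4 records, 89 total points, 7.00 avg assists
  Soccer: 8 records, 171 total points, 5.88 avg assists
  Tennis: 6 records, 166 total points, 8.50 avg assists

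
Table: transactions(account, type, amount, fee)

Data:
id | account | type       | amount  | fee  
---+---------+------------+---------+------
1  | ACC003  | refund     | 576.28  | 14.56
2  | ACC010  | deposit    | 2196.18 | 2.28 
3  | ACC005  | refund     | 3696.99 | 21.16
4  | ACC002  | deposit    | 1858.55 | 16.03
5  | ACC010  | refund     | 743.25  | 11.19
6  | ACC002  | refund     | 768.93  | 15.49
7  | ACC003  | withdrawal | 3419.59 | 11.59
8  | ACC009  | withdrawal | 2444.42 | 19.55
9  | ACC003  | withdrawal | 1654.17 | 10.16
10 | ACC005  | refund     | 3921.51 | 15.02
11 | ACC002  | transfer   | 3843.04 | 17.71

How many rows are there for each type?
SELECT type, COUNT(*) as count
FROM transactions
GROUP BY type

Result:
  deposit: 2
  refund: 5
  transfer: 1
  withdrawal: 3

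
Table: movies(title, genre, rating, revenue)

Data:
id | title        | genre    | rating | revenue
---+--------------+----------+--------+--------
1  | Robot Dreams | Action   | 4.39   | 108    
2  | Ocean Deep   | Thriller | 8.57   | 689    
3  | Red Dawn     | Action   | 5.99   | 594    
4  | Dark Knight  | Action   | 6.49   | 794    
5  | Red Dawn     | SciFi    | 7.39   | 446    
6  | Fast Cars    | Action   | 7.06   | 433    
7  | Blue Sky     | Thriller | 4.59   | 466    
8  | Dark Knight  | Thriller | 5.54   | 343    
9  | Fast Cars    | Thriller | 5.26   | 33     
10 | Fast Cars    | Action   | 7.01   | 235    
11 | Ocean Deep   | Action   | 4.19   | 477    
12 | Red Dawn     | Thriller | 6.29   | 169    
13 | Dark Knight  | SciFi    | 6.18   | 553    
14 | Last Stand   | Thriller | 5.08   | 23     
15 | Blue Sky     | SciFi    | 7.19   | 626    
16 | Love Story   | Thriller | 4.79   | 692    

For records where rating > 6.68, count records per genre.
SELECT genre, COUNT(*)
FROM movies
WHERE rating > 6.68
GROUP BY genre

Note: WHERE filters rows before grouping.

Result:
  Action: 2
  SciFi: 2
  Thriller: 1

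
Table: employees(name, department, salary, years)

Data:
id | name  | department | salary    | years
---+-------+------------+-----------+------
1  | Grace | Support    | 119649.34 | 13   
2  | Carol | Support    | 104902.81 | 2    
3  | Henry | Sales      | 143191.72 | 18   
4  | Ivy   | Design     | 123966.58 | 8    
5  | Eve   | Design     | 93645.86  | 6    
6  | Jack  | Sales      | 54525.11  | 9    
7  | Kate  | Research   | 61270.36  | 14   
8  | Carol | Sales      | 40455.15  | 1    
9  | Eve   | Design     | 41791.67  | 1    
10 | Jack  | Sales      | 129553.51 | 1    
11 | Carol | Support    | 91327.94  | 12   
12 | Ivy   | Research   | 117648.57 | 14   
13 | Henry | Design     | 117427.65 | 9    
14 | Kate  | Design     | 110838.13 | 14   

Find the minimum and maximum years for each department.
SELECT department, MIN(years), MAX(years)
FROM employees
GROUP BY department

Result:
  Design: min=1, max=14
  Research: min=14, max=14
  Sales: min=1, max=18
  Support: min=2, max=13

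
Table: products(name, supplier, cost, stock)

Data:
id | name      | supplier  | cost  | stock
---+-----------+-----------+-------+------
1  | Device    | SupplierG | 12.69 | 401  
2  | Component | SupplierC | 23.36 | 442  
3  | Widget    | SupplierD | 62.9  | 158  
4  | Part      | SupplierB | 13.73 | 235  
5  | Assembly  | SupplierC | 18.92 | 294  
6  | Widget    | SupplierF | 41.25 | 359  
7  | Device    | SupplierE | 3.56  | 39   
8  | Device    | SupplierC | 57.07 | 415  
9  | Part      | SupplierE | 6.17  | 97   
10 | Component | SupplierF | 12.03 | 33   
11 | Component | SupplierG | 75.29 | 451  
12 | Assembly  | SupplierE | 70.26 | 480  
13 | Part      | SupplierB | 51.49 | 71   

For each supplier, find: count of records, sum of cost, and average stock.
SELECT supplier,
       COUNT(*) as cnt,
       SUM(cost) as total_cost,
       AVG(stock) as avg_stock
FROM products
GROUP BY supplier

Result:
  SupplierB: 2 records, 65.22 total cost, 153.00 avg stock
  SupplierC: 3 records, 99.35 total cost, 383.67 avg stock
  SupplierD: 1 records, 62.90 total cost, 158.00 avg stock
  SupplierE: 3 records, 79.99 total cost, 205.33 avg stock
  SupplierF: 2 records, 53.28 total cost, 196.00 avg stock
  SupplierG: 2 records, 87.98 total cost, 426.00 avg stock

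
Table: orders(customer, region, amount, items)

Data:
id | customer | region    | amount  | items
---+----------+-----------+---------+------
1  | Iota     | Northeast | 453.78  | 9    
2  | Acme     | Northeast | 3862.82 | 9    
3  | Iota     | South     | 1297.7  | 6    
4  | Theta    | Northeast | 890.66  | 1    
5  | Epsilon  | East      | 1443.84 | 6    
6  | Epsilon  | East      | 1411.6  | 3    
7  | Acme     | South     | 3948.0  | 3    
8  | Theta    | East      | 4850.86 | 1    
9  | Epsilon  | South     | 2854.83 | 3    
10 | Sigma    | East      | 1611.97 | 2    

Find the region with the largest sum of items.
SELECT region, SUM(items) as val
FROM orders
GROUP BY region
ORDER BY val DESC
LIMIT 1

Result: Northeast with sum(items) = 19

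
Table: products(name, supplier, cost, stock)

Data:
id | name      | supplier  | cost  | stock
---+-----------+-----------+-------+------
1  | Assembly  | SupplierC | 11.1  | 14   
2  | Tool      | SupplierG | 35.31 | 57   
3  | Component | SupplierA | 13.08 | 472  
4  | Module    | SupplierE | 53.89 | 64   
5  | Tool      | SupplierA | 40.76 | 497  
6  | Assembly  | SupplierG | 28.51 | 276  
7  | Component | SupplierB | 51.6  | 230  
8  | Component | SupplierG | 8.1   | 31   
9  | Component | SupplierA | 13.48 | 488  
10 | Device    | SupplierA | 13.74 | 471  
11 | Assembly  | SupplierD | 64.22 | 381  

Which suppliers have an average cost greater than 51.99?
SELECT supplier, AVG(cost)
FROM products
GROUP BY supplier
HAVING AVG(cost) > 51.99

Result:
  SupplierD: avg=64.22
  SupplierE: avg=53.89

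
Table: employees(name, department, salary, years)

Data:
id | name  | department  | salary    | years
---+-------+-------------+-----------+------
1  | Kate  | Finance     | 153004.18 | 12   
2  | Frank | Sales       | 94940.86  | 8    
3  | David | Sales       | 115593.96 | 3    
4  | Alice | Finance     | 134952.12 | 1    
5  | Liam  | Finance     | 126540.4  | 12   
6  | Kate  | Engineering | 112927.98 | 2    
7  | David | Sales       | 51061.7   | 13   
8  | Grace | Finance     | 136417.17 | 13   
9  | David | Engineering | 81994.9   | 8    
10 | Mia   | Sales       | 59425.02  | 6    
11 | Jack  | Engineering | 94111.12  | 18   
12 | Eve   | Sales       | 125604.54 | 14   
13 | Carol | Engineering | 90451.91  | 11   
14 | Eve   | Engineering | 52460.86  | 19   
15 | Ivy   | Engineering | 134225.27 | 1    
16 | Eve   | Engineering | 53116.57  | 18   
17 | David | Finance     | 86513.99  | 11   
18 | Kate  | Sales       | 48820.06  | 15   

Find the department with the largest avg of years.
SELECT department, AVG(years) as val
FROM employees
GROUP BY department
ORDER BY val DESC
LIMIT 1

Result: Engineering with avg(years) = 11.00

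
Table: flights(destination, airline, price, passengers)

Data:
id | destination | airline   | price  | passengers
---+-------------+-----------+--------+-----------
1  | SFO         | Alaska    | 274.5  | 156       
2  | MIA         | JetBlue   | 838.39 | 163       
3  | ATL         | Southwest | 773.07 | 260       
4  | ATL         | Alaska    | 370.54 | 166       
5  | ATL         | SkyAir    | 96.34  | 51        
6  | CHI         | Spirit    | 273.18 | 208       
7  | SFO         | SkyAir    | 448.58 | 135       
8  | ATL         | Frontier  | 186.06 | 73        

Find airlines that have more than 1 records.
SELECT airline, COUNT(*) as cnt
FROM flights
GROUP BY airline
HAVING COUNT(*) > 1

Result:
  Alaska: 2
  SkyAir: 2

Note: HAVING filters groups after aggregation, WHERE filters rows before.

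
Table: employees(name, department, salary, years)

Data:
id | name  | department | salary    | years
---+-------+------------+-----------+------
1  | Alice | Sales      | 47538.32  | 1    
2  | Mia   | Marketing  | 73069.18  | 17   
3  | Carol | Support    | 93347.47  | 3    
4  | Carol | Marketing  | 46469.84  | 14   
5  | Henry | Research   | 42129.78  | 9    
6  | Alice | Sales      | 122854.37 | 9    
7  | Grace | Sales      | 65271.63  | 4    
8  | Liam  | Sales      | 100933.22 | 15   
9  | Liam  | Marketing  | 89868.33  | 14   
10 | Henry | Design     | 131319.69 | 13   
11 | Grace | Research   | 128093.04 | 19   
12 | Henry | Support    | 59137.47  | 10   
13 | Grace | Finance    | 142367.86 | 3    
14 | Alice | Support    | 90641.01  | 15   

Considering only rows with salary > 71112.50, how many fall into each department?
SELECT department, COUNT(*)
FROM employees
WHERE salary > 71112.50
GROUP BY department

Note: WHERE filters rows before grouping.

Result:
  Design: 1
  Finance: 1
  Marketing: 2
  Research: 1
  Sales: 2
  Support: 2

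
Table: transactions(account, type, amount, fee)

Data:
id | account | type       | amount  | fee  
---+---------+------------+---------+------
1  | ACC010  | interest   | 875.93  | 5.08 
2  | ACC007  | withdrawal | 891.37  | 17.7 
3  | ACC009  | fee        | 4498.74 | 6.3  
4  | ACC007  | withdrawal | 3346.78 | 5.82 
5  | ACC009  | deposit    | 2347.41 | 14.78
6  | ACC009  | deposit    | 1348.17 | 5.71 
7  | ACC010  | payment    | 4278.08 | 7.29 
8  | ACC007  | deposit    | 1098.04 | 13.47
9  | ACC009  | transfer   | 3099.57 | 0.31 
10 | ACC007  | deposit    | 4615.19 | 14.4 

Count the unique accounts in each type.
SELECT type, COUNT(DISTINCT account)
FROM transactions
GROUP BY type

Result:
  deposit: 2 distinct
  fee: 1 distinct
  interest: 1 distinct
  payment: 1 distinct
  transfer: 1 distinct
  withdrawal: 1 distinct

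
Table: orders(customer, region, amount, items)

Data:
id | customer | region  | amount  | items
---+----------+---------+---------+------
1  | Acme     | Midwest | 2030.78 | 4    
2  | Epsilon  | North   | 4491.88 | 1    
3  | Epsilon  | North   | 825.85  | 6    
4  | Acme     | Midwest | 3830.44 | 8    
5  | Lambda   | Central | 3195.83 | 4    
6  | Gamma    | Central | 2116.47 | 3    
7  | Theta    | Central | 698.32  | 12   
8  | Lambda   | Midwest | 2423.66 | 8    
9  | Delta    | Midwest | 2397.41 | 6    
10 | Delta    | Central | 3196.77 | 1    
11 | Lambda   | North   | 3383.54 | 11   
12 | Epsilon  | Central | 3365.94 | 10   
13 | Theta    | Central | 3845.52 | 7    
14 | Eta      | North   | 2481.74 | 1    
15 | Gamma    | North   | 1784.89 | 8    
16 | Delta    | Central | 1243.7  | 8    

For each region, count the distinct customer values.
SELECT region, COUNT(DISTINCT customer)
FROM orders
GROUP BY region

Result:
  Central: 5 distinct
  Midwest: 3 distinct
  North: 4 distinct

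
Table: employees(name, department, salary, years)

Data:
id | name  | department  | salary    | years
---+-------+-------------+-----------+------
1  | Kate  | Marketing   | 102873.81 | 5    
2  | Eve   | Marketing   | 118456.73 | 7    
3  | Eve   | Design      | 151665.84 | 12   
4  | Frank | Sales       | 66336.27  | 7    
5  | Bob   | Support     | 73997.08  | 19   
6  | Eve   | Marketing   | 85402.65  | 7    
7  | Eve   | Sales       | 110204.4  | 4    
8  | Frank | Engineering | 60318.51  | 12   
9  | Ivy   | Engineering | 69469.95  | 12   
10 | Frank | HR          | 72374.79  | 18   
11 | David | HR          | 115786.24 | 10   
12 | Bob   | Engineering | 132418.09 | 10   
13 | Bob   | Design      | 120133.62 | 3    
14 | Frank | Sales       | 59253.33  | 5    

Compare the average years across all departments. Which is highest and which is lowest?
SELECT department, AVG(years)
FROM employees
GROUP BY department
ORDER BY AVG(years)

All groups:
  Sales: 5.33
  Marketing: 6.33
  Design: 7.50
  Engineering: 11.33
  HR: 14.00
  Support: 19.00

Highest: Support (19.00)
Lowest: Sales (5.33)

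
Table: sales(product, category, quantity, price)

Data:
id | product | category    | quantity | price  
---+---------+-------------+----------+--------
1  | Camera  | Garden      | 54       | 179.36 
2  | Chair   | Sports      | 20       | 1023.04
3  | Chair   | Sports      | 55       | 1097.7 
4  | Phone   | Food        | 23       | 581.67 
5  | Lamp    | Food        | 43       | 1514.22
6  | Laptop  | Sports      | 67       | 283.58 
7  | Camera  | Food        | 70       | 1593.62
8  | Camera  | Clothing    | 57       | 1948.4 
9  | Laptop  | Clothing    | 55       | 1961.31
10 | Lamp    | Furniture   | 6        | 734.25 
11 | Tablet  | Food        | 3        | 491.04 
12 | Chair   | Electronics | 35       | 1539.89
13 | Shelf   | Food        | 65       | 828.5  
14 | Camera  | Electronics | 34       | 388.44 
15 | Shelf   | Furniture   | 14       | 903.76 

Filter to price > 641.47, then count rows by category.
SELECT category, COUNT(*)
FROM sales
WHERE price > 641.47
GROUP BY category

Note: WHERE filters rows before grouping.

Result:
  Clothing: 2
  Electronics: 1
  Food: 3
  Furniture: 2
  Sports: 2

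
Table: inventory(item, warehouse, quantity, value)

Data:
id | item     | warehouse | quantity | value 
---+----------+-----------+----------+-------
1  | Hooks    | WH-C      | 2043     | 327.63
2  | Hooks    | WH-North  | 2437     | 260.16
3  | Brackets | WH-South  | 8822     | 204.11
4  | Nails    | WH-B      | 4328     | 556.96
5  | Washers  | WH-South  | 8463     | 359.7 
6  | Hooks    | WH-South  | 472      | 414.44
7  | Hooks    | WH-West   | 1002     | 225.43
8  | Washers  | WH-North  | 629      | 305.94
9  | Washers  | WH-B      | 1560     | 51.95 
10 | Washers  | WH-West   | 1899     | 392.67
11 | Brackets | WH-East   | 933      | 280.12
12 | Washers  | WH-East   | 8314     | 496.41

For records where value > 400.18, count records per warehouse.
SELECT warehouse, COUNT(*)
FROM inventory
WHERE value > 400.18
GROUP BY warehouse

Note: WHERE filters rows before grouping.

Result:
  WH-B: 1
  WH-East: 1
  WH-South: 1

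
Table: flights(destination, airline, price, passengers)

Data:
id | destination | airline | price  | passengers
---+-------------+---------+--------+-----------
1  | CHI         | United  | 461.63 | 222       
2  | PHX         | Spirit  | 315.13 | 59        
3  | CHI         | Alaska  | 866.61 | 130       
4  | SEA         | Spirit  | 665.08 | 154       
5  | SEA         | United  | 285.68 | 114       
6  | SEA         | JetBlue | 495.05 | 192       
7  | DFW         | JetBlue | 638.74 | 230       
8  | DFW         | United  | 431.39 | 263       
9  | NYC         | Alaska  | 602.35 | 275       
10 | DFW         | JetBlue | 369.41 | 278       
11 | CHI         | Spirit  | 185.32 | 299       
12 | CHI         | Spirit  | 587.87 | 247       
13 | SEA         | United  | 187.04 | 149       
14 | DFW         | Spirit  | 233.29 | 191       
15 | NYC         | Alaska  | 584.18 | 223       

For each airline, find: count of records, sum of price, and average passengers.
SELECT airline,
       COUNT(*) as cnt,
       SUM(price) as total_price,
       AVG(passengers) as avg_passengers
FROM flights
GROUP BY airline

Result:
  Alaska: 3 records, 2053.14 total price, 209.33 avg passengers
  JetBlue: 3 records, 1503.20 total price, 233.33 avg passengers
  Spirit: 5 records, 1986.69 total price, 190.00 avg passengers
  United: 4 records, 1365.74 total price, 187.00 avg passengers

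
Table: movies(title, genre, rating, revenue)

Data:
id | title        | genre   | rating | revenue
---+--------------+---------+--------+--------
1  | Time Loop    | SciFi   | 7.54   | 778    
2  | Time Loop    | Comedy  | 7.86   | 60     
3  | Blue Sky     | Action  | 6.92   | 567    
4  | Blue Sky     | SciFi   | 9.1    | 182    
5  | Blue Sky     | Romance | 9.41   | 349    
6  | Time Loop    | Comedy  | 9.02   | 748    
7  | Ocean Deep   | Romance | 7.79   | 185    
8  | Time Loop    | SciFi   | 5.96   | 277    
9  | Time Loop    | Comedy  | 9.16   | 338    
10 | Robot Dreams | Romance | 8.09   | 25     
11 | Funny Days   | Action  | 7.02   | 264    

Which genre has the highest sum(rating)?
SELECT genre, SUM(rating) as val
FROM movies
GROUP BY genre
ORDER BY val DESC
LIMIT 1

Result: Comedy with sum(rating) = 26.04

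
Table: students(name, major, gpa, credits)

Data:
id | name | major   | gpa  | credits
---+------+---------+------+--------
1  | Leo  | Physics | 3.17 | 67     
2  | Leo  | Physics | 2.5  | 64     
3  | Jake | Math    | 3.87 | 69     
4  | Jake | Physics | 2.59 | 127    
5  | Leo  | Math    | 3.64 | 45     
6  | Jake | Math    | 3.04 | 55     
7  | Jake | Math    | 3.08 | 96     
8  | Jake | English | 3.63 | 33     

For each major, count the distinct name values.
SELECT major, COUNT(DISTINCT name)
FROM students
GROUP BY major

Result:
  English: 1 distinct
  Math: 2 distinct
  Physics: 2 distinct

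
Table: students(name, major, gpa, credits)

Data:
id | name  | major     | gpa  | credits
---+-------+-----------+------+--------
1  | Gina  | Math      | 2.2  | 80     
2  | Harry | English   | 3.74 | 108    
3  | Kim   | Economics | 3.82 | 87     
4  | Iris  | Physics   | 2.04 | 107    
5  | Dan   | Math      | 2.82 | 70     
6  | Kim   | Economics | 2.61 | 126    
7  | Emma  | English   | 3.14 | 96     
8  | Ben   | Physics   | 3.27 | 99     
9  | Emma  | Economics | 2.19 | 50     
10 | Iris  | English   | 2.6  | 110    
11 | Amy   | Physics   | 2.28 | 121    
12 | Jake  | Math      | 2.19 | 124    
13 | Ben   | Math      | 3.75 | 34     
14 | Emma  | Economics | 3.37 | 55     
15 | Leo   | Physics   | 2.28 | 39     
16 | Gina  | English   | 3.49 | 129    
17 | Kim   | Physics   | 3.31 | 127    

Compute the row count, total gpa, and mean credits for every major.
SELECT major,
       COUNT(*) as cnt,
       SUM(gpa) as total_gpa,
       AVG(credits) as avg_credits
FROM students
GROUP BY major

Result:
  Economics: 4 records, 11.99 total gpa, 79.50 avg credits
  English: 4 records, 12.97 total gpa, 110.75 avg credits
  Math: 4 records, 10.96 total gpa, 77.00 avg credits
  Physics: 5 records, 13.18 total gpa, 98.60 avg credits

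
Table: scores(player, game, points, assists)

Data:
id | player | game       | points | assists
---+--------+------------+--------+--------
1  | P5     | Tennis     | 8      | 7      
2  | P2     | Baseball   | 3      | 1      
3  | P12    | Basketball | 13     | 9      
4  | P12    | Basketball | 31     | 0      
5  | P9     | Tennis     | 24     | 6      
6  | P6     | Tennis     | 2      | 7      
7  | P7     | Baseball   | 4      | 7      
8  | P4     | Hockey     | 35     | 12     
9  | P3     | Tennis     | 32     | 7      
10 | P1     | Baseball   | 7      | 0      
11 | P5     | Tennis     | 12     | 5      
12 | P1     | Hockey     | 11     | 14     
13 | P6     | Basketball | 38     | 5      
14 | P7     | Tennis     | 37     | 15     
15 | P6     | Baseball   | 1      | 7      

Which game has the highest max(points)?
SELECT game, MAX(points) as val
FROM scores
GROUP BY game
ORDER BY val DESC
LIMIT 1

Result: Basketball with max(points) = 38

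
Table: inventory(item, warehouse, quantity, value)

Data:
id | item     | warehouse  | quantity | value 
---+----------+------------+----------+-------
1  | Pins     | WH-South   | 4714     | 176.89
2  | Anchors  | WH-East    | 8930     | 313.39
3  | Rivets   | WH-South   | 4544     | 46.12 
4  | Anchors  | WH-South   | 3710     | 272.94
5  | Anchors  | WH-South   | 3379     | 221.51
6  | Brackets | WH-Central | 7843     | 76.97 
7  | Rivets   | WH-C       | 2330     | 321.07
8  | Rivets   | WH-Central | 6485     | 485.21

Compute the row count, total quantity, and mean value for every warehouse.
SELECT warehouse,
       COUNT(*) as cnt,
       SUM(quantity) as total_quantity,
       AVG(value) as avg_value
FROM inventory
GROUP BY warehouse

Result:
  WH-C: 1 records, 2330 total quantity, 321.07 avg value
  WH-Central: 2 records, 14328 total quantity, 281.09 avg value
  WH-East: 1 records, 8930 total quantity, 313.39 avg value
  WH-South: 4 records, 16347 total quantity, 179.37 avg value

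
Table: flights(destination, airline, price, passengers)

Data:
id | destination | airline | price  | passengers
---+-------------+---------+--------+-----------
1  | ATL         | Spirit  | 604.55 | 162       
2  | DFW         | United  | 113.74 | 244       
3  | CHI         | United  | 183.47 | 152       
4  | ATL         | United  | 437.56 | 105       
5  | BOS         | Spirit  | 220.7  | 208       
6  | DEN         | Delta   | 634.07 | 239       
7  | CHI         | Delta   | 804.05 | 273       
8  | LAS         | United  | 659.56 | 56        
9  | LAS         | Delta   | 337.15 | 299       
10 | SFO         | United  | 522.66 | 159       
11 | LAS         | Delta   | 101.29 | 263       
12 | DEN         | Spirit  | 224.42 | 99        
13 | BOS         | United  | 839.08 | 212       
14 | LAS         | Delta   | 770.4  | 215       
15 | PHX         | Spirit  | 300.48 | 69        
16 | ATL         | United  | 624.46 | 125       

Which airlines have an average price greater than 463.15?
SELECT airline, AVG(price)
FROM flights
GROUP BY airline
HAVING AVG(price) > 463.15

Result:
  Delta: avg=529.39
  United: avg=482.93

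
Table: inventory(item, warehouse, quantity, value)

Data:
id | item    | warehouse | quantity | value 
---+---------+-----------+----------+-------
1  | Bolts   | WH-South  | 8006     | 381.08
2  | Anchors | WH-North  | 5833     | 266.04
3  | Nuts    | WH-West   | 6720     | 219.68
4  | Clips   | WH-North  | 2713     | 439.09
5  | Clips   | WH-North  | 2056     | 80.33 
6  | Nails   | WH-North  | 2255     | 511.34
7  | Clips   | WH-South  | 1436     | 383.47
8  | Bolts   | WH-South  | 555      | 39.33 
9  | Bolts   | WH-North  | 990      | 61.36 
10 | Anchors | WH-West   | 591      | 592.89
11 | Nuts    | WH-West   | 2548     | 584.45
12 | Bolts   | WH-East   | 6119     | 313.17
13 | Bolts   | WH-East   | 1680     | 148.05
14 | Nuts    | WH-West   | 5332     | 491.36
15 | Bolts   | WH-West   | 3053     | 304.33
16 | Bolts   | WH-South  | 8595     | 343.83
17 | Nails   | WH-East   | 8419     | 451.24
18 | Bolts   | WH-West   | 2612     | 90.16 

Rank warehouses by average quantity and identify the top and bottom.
SELECT warehouse, AVG(quantity)
FROM inventory
GROUP BY warehouse
ORDER BY AVG(quantity)

All groups:
  WH-North: 2769.40
  WH-West: 3476.00
  WH-South: 4648.00
  WH-East: 5406.00

Highest: WH-East (5406.00)
Lowest: WH-North (2769.40)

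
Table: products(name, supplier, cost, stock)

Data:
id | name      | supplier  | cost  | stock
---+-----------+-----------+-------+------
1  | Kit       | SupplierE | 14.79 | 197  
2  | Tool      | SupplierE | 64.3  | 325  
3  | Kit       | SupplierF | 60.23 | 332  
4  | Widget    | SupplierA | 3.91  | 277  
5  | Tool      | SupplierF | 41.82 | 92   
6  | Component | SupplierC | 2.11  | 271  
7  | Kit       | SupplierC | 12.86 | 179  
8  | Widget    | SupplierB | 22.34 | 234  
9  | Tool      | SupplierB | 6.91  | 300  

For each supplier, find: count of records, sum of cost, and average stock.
SELECT supplier,
       COUNT(*) as cnt,
       SUM(cost) as total_cost,
       AVG(stock) as avg_stock
FROM products
GROUP BY supplier

Result:
  SupplierA: 1 records, 3.91 total cost, 277.00 avg stock
  SupplierB: 2 records, 29.25 total cost, 267.00 avg stock
  SupplierC: 2 records, 14.97 total cost, 225.00 avg stock
  SupplierE: 2 records, 79.09 total cost, 261.00 avg stock
  SupplierF: 2 records, 102.05 total cost, 212.00 avg stock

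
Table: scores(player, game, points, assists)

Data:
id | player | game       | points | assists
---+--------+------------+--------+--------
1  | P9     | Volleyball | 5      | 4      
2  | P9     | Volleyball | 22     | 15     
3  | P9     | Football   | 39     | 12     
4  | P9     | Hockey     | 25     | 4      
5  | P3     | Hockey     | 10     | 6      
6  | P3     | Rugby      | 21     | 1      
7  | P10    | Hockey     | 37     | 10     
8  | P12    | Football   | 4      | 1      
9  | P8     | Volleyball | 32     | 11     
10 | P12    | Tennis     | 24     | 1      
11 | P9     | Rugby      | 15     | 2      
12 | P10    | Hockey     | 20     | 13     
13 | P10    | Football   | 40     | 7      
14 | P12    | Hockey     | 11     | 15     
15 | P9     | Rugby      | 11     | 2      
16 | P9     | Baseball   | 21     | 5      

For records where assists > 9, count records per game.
SELECT game, COUNT(*)
FROM scores
WHERE assists > 9
GROUP BY game

Note: WHERE filters rows before grouping.

Result:
  Football: 1
  Hockey: 3
  Volleyball: 2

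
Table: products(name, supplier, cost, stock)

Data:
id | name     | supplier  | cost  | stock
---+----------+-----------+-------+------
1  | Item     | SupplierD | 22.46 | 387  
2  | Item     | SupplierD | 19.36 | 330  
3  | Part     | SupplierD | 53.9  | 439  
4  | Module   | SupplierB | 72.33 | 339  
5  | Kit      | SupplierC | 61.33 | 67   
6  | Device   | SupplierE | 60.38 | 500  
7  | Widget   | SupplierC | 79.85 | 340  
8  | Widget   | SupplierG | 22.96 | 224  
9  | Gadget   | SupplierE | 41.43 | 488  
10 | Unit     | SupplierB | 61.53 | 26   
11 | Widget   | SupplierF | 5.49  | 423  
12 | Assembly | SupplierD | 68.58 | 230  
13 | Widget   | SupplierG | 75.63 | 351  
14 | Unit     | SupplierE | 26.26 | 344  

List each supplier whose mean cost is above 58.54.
SELECT supplier, AVG(cost)
FROM products
GROUP BY supplier
HAVING AVG(cost) > 58.54

Result:
  SupplierB: avg=66.93
  SupplierC: avg=70.59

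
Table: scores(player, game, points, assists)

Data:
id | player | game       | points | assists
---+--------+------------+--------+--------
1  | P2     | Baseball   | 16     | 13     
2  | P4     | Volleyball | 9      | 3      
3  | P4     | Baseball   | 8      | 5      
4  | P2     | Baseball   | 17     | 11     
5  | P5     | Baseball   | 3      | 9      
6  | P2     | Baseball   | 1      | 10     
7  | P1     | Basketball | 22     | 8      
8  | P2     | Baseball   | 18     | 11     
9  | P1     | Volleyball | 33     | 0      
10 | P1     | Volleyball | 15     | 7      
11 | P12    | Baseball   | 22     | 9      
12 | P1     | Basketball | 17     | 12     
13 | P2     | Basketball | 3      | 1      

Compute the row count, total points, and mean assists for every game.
SELECT game,
       COUNT(*) as cnt,
       SUM(points) as total_points,
       AVG(assists) as avg_assists
FROM scores
GROUP BY game

Result:
  Baseball: 7 records, 85 total points, 9.71 avg assists
  Basketball: 3 records, 42 total points, 7.00 avg assists
  Volleyball: 3 records, 57 total points, 3.33 avg assists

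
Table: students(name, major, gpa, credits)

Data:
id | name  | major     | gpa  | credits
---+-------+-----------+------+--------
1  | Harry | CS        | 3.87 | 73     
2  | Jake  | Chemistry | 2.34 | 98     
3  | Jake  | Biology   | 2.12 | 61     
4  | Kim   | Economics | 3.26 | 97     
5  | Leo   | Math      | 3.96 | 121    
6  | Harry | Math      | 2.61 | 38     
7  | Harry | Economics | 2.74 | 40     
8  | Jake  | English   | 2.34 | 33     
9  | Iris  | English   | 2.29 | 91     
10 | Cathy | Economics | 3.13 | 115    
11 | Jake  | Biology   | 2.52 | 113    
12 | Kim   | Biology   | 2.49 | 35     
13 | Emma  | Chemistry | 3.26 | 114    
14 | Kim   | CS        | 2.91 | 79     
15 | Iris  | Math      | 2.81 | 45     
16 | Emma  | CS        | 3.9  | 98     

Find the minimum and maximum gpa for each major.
SELECT major, MIN(gpa), MAX(gpa)
FROM students
GROUP BY major

Result:
  Biology: min=2.12, max=2.52
  CS: min=2.91, max=3.90
  Chemistry: min=2.34, max=3.26
  Economics: min=2.74, max=3.26
  English: min=2.29, max=2.34
  Math: min=2.61, max=3.96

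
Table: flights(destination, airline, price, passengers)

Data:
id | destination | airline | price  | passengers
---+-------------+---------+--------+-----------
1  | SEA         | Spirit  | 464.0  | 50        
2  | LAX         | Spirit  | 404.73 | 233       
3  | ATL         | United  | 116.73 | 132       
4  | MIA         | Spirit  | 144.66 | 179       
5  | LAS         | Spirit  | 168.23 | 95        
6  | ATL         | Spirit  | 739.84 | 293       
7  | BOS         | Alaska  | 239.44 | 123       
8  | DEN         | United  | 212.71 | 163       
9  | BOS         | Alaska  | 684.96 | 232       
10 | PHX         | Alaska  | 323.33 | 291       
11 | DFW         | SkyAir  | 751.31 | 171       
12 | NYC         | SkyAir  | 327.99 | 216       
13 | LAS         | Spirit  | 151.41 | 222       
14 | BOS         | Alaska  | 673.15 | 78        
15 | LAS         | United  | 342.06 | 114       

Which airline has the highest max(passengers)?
SELECT airline, MAX(passengers) as val
FROM flights
GROUP BY airline
ORDER BY val DESC
LIMIT 1

Result: Spirit with max(passengers) = 293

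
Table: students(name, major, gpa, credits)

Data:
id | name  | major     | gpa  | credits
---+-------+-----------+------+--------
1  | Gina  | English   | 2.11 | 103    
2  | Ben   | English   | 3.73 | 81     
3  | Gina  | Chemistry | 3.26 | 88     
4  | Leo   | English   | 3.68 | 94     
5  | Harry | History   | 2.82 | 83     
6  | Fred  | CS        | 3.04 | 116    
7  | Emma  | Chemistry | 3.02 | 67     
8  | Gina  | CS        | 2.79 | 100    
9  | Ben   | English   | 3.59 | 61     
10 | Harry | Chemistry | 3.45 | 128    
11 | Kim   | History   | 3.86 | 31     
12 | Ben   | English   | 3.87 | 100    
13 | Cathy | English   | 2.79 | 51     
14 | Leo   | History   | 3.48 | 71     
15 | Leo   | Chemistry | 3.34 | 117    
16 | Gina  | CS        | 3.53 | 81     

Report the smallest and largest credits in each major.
SELECT major, MIN(credits), MAX(credits)
FROM students
GROUP BY major

Result:
  CS: min=81, max=116
  Chemistry: min=67, max=128
  English: min=51, max=103
  History: min=31, max=83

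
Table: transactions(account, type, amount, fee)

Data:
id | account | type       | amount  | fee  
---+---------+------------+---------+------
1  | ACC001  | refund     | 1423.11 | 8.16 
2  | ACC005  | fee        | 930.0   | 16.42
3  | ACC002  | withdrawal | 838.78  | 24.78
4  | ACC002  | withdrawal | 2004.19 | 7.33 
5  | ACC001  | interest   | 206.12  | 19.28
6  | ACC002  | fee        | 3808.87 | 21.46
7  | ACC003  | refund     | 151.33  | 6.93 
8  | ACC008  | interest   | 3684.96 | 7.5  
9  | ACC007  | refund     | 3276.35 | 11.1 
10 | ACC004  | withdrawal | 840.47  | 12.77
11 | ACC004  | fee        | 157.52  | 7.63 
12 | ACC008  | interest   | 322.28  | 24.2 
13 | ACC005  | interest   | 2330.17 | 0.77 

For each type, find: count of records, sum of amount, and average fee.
SELECT type,
       COUNT(*) as cnt,
       SUM(amount) as total_amount,
       AVG(fee) as avg_fee
FROM transactions
GROUP BY type

Result:
  fee: 3 records, 4896.39 total amount, 15.17 avg fee
  interest: 4 records, 6543.53 total amount, 12.94 avg fee
  refund: 3 records, 4850.79 total amount, 8.73 avg fee
  withdrawal: 3 records, 3683.44 total amount, 14.96 avg fee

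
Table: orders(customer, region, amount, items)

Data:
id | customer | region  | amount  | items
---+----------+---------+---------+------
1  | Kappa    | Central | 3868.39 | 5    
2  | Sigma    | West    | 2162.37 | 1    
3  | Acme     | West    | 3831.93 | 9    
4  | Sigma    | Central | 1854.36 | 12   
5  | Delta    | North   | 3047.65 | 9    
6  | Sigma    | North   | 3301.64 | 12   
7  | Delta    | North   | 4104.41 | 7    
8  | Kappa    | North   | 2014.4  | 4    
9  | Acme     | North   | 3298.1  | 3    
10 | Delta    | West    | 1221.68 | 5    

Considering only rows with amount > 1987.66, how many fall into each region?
SELECT region, COUNT(*)
FROM orders
WHERE amount > 1987.66
GROUP BY region

Note: WHERE filters rows before grouping.

Result:
  Central: 1
  North: 5
  West: 2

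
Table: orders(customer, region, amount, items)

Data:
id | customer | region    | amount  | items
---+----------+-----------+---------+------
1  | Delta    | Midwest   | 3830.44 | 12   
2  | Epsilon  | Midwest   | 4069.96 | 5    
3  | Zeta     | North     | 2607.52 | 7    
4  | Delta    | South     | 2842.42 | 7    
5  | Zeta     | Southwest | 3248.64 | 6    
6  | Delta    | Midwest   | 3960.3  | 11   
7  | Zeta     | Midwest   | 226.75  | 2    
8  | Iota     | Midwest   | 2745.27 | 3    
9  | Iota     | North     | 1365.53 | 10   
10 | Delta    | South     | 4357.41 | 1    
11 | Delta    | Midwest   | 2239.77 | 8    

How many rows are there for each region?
SELECT region, COUNT(*) as count
FROM orders
GROUP BY region

Result:
  Midwest: 6
  North: 2
  South: 2
  Southwest: 1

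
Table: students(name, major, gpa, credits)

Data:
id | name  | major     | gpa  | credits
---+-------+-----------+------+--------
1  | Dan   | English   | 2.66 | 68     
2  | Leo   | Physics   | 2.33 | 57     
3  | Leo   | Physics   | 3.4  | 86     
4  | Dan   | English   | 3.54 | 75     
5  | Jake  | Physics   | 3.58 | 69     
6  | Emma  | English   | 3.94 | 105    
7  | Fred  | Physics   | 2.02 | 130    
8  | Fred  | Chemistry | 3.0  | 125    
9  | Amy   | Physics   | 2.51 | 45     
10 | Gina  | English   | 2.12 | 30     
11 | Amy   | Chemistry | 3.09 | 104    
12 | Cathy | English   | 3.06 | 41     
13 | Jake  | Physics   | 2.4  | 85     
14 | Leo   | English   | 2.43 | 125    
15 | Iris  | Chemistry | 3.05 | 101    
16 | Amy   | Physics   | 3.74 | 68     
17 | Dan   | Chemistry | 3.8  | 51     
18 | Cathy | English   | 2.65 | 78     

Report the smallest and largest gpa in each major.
SELECT major, MIN(gpa), MAX(gpa)
FROM students
GROUP BY major

Result:
  Chemistry: min=3.00, max=3.80
  English: min=2.12, max=3.94
  Physics: min=2.02, max=3.74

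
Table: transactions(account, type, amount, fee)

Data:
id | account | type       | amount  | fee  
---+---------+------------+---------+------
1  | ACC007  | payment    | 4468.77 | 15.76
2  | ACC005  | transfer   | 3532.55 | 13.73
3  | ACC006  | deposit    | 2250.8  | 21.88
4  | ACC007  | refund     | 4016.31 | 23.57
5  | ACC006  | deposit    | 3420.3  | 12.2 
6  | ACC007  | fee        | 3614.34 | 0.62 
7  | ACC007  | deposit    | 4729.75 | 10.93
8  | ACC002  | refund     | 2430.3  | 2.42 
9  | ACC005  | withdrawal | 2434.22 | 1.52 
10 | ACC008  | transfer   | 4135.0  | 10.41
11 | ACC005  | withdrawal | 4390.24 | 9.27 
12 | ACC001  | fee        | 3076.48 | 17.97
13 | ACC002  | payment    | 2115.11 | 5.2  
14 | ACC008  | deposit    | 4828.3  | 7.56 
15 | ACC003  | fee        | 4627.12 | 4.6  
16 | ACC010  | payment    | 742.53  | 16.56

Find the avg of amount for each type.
SELECT type, AVG(amount) as result
FROM transactions
GROUP BY type

Result:
  deposit: 3807.29
  fee: 3772.65
  payment: 2442.14
  refund: 3223.31
  transfer: 3833.78
  withdrawal: 3412.23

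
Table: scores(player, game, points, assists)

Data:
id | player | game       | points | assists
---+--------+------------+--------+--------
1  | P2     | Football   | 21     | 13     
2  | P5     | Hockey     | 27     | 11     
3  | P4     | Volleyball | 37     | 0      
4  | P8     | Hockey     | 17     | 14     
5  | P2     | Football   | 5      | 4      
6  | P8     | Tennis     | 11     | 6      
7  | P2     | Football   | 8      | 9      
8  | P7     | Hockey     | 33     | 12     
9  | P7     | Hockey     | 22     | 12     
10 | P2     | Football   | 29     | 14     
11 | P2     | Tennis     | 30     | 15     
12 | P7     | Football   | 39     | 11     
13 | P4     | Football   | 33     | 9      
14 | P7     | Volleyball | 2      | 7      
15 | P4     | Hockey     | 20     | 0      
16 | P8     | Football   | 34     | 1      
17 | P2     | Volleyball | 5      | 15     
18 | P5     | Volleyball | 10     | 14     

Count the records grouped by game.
SELECT game, COUNT(*) as count
FROM scores
GROUP BY game

Result:
  Football: 7
  Hockey: 5
  Tennis: 2
  Volleyball: 4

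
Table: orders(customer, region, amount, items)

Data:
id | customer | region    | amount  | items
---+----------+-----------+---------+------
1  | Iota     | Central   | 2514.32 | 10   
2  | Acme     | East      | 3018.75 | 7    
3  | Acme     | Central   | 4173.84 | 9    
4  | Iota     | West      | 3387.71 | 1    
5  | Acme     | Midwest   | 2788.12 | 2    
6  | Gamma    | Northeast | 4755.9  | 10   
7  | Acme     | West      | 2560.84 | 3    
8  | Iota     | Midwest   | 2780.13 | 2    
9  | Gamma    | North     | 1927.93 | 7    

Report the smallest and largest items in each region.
SELECT region, MIN(items), MAX(items)
FROM orders
GROUP BY region

Result:
  Central: min=9, max=10
  East: min=7, max=7
  Midwest: min=2, max=2
  North: min=7, max=7
  Northeast: min=10, max=10
  West: min=1, max=3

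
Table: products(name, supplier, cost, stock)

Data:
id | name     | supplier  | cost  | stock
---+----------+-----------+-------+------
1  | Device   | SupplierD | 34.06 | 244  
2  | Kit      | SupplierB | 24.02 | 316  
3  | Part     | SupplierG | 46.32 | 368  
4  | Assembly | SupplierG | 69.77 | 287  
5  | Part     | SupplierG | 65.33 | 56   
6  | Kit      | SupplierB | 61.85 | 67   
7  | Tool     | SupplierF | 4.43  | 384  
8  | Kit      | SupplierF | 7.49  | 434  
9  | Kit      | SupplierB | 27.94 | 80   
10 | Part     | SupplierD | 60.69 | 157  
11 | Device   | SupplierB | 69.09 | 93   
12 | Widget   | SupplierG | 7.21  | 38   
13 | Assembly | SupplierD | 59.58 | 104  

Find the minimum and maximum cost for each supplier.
SELECT supplier, MIN(cost), MAX(cost)
FROM products
GROUP BY supplier

Result:
  SupplierB: min=24.02, max=69.09
  SupplierD: min=34.06, max=60.69
  SupplierF: min=4.43, max=7.49
  SupplierG: min=7.21, max=69.77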